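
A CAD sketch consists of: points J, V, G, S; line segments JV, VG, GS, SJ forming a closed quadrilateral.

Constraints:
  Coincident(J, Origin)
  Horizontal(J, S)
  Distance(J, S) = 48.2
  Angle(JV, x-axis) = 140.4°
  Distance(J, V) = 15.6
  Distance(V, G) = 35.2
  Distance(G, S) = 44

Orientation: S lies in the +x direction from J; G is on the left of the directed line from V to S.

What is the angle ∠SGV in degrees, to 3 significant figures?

100°

J is at the origin; JS is horizontal with |JS| = 48.2 and S in +x, so S = (48.2, 0). JV runs at 140.4° with |JV| = 15.6, so V = (-12.0, 9.94). G is determined by |VG| = 35.2 and |GS| = 44.0 together: it lies at the intersection of circle(V, 35.2) and circle(S, 44.0). With |VS| = 61.0, the foot of the radical line on VS is 24.8 from V and the perpendicular offset is √(35.2² − 24.8²) = 25.0. Taking the left-of-VS solution: G = (16.5, 30.5).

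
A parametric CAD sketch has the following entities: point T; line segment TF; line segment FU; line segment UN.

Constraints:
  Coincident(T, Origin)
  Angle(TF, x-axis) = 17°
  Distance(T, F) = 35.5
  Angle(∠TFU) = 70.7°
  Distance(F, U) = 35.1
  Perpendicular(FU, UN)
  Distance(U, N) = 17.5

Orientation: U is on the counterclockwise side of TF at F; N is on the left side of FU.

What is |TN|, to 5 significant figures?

28.322

∠TFU = 70.7°, so FU runs at 17.0° + (180° − 70.7°) = 126.30° from the x-axis; with |FU| = 35.1, U = F + 35.1·(cos 126.30°, sin 126.30°) = (13.169, 38.667). FU ⟂ UN; with |UN| = 17.5 on the left of FU, N = U + 17.5·(-0.80593, -0.59201) = (-0.93459, 28.307). Then |TN| = |N − T| = 28.322.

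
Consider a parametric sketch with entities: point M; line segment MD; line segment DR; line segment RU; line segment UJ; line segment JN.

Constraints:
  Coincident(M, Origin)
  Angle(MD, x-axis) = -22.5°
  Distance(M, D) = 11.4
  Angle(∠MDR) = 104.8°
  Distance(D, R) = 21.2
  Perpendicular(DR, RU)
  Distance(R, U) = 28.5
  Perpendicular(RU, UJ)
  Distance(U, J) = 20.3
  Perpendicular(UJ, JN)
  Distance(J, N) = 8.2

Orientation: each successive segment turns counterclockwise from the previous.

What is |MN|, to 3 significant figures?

10.0

M is at the origin; MD runs at -22.5° with length 11.4, so D = (10.5, -4.36). ∠MDR = 104.8° gives DR at 52.7° from the x-axis; with |DR| = 21.2, R = (23.4, 12.5). DR is perpendicular to RU, so RU runs at 143°; with |RU| = 28.5, U = (0.708, 29.8). RU is perpendicular to UJ, so UJ runs at -127°; with |UJ| = 20.3, J = (-11.6, 13.6). The perpendicularity gives JN at right angles to UJ, so JN runs at -37.3°; with |JN| = 8.2, N = (-5.07, 8.65). Then |MN| = |N − M| = 10.0.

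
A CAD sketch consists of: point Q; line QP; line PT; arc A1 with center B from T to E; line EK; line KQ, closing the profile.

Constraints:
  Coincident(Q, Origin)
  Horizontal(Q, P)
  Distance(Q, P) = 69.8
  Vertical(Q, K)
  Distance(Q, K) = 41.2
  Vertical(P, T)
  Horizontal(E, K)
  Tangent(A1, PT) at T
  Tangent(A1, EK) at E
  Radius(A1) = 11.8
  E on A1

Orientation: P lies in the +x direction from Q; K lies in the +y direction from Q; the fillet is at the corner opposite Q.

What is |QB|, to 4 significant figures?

65.03

Q is at the origin; QP is horizontal with |QP| = 69.8 and P on the +x side, so P = (69.80, 0.000). QK is vertical with |QK| = 41.2 and K on the +y side, so K = (0.000, 41.20). The virtual corner opposite Q is at (69.80, 41.20). Tangency of A1 to PT means the radius BT is perpendicular to PT and A1 meets EK tangentially, so BE is at right angles to EK, with radius 11.8, so the center B sits 11.8 in from both sides at B = (58.00, 29.40). Then |QB| = |B − Q| = 65.03.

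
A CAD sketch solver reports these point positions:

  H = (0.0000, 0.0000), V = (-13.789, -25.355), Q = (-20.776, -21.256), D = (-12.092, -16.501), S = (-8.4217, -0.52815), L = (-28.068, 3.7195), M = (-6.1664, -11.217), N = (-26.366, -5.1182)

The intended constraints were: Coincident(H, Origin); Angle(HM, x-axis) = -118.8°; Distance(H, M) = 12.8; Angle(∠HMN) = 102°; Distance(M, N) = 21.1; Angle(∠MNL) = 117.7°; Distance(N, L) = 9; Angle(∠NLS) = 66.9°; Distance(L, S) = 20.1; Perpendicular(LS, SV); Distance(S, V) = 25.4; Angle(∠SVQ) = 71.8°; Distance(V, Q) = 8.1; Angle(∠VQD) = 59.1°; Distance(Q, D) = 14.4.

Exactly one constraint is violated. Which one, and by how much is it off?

Distance(Q, D) = 14.4 — off by 4.50.

H = (0.00, 0.00) ✓; HM at -118.8° ✓; |HM| = 12.80 ✓; ∠HMN = 102.0° ✓; |MN| = 21.10 ✓; ∠MNL = 117.7° ✓; |NL| = 9.000 ✓; ∠NLS = 66.90° ✓; |LS| = 20.10 ✓; ∠(LS, SV) = 90.00° ✓; |SV| = 25.40 ✓; ∠SVQ = 71.80° ✓; |VQ| = 8.101 ✓; ∠VQD = 59.10° ✓; |QD| = 9.901 ✗.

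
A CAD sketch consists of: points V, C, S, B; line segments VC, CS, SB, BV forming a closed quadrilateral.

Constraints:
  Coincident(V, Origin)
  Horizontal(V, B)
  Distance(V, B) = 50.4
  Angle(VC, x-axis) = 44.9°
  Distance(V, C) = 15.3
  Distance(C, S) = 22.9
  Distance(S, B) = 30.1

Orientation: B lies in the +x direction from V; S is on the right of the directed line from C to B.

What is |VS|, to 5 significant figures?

23.688

V is at the origin; VB is horizontal with |VB| = 50.4 and B in +x, so B = (50.4, 0). VC runs at 44.9° with |VC| = 15.3, so C = (10.838, 10.800). S is determined by |CS| = 22.9 and |SB| = 30.1 together: it lies at the intersection of circle(C, 22.9) and circle(B, 30.1). With |CB| = 41.010, the foot of the radical line on CB is 15.852 from C and the perpendicular offset is √(22.9² − 15.852²) = 16.526. Taking the right-of-CB solution: S = (21.778, -9.3175).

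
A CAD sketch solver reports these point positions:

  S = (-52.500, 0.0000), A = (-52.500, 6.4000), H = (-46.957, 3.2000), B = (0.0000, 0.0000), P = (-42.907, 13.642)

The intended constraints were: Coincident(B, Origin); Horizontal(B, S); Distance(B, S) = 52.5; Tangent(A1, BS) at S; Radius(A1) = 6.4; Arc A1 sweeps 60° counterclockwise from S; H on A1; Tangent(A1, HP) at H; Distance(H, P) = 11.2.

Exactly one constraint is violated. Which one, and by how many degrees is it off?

Tangent(A1, HP) at H — off by 8.80°.

B = (0.00, 0.00) ✓; B.y = 0.00, S.y = 0.00 ✓; |BS| = 52.50 ✓; ∠(AS, SB) = 90.00° ✓; |AS| = 6.400 ✓; bearing(A→H) − bearing(A→S) = 60.00° ✓; |AH| = 6.400 ✓; ∠(AH, HP) = 81.20° ✗; |HP| = 11.20 ✓.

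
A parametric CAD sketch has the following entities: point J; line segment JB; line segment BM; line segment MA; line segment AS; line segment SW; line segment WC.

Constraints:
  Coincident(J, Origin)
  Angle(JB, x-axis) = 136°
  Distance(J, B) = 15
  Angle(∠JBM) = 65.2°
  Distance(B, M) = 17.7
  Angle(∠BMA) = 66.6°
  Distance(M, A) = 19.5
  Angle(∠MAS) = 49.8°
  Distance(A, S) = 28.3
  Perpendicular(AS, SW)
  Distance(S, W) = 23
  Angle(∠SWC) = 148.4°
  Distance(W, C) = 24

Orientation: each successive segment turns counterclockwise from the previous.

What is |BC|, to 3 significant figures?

44.7

J is at the origin; JB runs at 136.0° with length 15.0, so B = (-10.8, 10.4). ∠JBM = 65.2° gives BM at -109° from the x-axis; with |BM| = 17.7, M = (-16.6, -6.30). ∠BMA = 66.6° gives MA at 4.20° from the x-axis; with |MA| = 19.5, A = (2.84, -4.87). ∠MAS = 49.8° gives AS at 134° from the x-axis; with |AS| = 28.3, S = (-17.0, 15.4). The perpendicularity gives SW at right angles to AS, so SW runs at -136°; with |SW| = 23.0, W = (-33.4, -0.740). ∠SWC = 148.4° gives WC at -104° from the x-axis; with |WC| = 24.0, C = (-39.2, -24.0). Then |BC| = |C − B| = 44.7.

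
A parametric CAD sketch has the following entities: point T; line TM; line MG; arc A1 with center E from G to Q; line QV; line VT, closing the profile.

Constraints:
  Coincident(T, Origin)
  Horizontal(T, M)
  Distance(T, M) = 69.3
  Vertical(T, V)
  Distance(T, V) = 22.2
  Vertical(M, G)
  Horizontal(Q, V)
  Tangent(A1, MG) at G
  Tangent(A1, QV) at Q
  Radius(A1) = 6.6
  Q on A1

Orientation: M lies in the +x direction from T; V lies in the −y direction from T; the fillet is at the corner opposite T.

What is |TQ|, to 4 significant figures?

66.51

T is at the origin; TM is horizontal with |TM| = 69.3 and M on the +x side, so M = (69.30, 0.000). TV is vertical with |TV| = 22.2 and V on the −y side, so V = (0.000, -22.20). The virtual corner opposite T is at (69.30, -22.20). Tangency of A1 to MG means the radius EG is perpendicular to MG and A1 meets QV tangentially, so EQ is at right angles to QV, with radius 6.6, so the center E sits 6.6 in from both sides at E = (62.70, -15.60). That places the tangent points at G = (69.30, -15.60) on MG and Q = (62.70, -22.20) on QV. Then |TQ| = |Q − T| = 66.51.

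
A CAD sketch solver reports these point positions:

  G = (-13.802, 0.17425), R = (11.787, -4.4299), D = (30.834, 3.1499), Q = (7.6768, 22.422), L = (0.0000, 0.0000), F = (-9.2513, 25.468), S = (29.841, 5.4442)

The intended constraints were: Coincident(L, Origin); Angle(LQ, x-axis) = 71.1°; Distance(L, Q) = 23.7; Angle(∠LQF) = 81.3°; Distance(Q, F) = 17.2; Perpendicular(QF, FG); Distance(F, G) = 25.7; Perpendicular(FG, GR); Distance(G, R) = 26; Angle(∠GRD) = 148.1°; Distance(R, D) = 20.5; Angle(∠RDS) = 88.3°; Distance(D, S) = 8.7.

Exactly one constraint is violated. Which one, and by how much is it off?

Distance(D, S) = 8.7 — off by 6.20.

L = (0.00, 0.00) ✓; LQ at 71.10° ✓; |LQ| = 23.70 ✓; ∠LQF = 81.30° ✓; |QF| = 17.20 ✓; ∠(QF, FG) = 90.00° ✓; |FG| = 25.70 ✓; ∠(FG, GR) = 90.00° ✓; |GR| = 26.00 ✓; ∠GRD = 148.1° ✓; |RD| = 20.50 ✓; ∠RDS = 88.30° ✓; |DS| = 2.500 ✗.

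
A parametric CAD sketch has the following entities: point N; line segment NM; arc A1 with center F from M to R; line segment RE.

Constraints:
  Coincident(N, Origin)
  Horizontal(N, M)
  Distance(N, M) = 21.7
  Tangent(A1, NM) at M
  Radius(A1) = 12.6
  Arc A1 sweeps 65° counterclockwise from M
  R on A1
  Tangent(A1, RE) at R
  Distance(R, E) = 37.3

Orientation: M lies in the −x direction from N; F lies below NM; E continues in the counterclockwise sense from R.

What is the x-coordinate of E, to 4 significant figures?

-48.88

N is at the origin; N and M share the same y with |NM| = 21.7 and M on the −x side, so M = (-21.70, 0.000). A1 meets NM tangentially, so FM is at right angles to NM, so F = M + (0, -12.6) = (-21.70, -12.60). On A1, M sits at bearing 90° from F; a 65° counterclockwise sweep puts R at bearing 155°, so R = F + 12.6·(cos 155°, sin 155°) = (-33.12, -7.275). The tangent condition forces FR to be normal to RE, so RE runs along (−sin 155°, cos 155°); with |RE| = 37.3, E = (-48.88, -41.08). So E.x = -48.88.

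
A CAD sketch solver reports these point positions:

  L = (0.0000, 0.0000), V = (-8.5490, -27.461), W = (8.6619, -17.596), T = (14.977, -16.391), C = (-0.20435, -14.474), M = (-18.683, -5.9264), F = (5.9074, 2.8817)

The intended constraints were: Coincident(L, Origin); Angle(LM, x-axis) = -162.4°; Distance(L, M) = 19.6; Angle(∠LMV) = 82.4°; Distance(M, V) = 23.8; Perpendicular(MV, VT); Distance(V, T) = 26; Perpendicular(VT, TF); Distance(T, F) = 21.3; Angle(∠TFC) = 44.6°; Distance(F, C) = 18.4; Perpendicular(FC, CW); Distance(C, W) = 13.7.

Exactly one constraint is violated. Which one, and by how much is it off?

Distance(C, W) = 13.7 — off by 4.30.

L = (0.00, 0.00) ✓; LM at -162.4° ✓; |LM| = 19.60 ✓; ∠LMV = 82.40° ✓; |MV| = 23.80 ✓; ∠(MV, VT) = 90.00° ✓; |VT| = 26.00 ✓; ∠(VT, TF) = 90.00° ✓; |TF| = 21.30 ✓; ∠TFC = 44.60° ✓; |FC| = 18.40 ✓; ∠(FC, CW) = 90.00° ✓; |CW| = 9.400 ✗.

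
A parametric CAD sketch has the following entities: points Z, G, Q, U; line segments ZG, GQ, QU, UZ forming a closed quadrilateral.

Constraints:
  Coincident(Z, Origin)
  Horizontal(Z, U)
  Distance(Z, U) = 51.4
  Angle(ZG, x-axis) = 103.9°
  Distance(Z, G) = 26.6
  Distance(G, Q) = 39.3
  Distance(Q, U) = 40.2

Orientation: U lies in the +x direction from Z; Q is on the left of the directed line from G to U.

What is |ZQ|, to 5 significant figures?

47.361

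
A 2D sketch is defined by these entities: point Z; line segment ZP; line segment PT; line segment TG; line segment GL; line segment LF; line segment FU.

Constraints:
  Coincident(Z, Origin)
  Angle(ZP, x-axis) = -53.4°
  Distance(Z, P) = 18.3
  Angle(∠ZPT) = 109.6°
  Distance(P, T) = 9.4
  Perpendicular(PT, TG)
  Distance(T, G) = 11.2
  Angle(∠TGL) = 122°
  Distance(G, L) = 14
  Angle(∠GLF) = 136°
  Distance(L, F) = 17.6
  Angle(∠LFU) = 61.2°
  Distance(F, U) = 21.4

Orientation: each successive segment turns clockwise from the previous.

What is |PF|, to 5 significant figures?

24.727

Z is at the origin; ZP runs at -53.4° with length 18.3, so P = (10.911, -14.692). ∠ZPT = 109.6° gives PT at -123.80° from the x-axis; with |PT| = 9.4, T = (5.6817, -22.503). PT ⟂ TG, so TG runs at 146.20°; with |TG| = 11.2, G = (-3.6253, -16.272). ∠TGL = 122.0° gives GL at 88.200° from the x-axis; with |GL| = 14.0, L = (-3.1855, -2.2792). ∠GLF = 136.0° gives LF at 44.200° from the x-axis; with |LF| = 17.6, F = (9.4321, 9.9909). Then |PF| = |F − P| = 24.727.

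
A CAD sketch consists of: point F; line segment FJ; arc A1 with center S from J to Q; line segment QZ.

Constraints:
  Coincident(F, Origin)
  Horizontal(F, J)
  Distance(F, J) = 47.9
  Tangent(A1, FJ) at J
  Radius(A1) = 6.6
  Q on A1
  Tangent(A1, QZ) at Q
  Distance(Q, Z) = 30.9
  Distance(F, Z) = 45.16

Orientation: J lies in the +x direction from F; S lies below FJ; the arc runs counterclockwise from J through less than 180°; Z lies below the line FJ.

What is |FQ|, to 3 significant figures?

41.9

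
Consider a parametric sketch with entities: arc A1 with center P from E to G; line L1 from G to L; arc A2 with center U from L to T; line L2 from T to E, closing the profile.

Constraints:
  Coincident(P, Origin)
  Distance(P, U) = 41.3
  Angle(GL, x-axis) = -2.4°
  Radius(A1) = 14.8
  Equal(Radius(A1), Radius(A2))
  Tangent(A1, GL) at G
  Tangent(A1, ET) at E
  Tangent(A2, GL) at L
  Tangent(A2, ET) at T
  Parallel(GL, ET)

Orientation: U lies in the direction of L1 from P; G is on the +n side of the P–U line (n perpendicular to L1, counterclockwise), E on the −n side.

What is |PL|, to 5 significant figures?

43.872

The slot axis is L1's direction at -2.4°, so u = (cos -2.4°, sin -2.4°) = (0.99912, -0.041876) and n = (−sin -2.4°, cos -2.4°) = (0.041876, 0.99912). P is at the origin and U lies 41.3 along u from P, so U = 41.3·u = (41.264, -1.7295). Tangency of A1 to both parallel lines with radius 14.8 puts G and E at P ± 14.8·n: G = (0.61976, 14.787), E = (-0.61976, -14.787). Equal radii place L and T the same way about U: L = U + 14.8·n = (41.884, 13.058), T = U − 14.8·n = (40.644, -16.516). Then |PL| = |L − P| = 43.872.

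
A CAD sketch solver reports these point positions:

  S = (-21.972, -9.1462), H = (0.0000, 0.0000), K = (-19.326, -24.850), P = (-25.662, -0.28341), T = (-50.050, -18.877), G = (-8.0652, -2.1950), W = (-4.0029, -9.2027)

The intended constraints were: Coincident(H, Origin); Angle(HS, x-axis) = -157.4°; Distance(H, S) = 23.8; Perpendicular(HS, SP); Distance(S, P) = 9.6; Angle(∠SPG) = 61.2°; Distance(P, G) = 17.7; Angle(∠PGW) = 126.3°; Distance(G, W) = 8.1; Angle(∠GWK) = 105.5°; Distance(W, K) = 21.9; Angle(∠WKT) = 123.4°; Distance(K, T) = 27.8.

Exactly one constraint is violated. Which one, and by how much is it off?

Distance(K, T) = 27.8 — off by 3.50.

H = (0.00, 0.00) ✓; HS at -157.4° ✓; |HS| = 23.80 ✓; ∠(HS, SP) = 90.00° ✓; |SP| = 9.600 ✓; ∠SPG = 61.20° ✓; |PG| = 17.70 ✓; ∠PGW = 126.3° ✓; |GW| = 8.100 ✓; ∠GWK = 105.5° ✓; |WK| = 21.90 ✓; ∠WKT = 123.4° ✓; |KT| = 31.30 ✗.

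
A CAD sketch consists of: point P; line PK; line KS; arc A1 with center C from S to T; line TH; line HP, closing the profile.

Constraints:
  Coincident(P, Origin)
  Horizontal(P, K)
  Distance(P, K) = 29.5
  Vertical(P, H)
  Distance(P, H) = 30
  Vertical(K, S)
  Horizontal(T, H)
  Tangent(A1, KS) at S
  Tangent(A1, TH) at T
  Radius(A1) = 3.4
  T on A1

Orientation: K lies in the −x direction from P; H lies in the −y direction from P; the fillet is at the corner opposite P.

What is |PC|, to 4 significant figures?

37.27

P is at the origin; P and K share the same y with |PK| = 29.5 and K on the −x side, so K = (-29.50, 0.000). P and H share the same x with |PH| = 30.0 and H on the −y side, so H = (0.000, -30.00). The virtual corner opposite P is at (-29.50, -30.00). A1 meets KS tangentially, so CS is at right angles to KS and tangency of A1 to TH means the radius CT is perpendicular to TH, with radius 3.4, so the center C sits 3.4 in from both sides at C = (-26.10, -26.60). Then |PC| = |C − P| = 37.27.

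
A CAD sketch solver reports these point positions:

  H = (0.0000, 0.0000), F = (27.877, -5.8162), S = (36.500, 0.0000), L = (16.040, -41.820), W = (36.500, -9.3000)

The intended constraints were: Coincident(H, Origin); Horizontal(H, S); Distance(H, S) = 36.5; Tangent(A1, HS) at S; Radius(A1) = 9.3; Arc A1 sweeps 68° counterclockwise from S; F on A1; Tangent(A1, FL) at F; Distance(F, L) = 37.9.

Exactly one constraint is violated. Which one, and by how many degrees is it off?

Tangent(A1, FL) at F — off by 3.80°.

H = (0.00, 0.00) ✓; H.y = 0.00, S.y = 0.00 ✓; |HS| = 36.50 ✓; ∠(WS, SH) = 90.00° ✓; |WS| = 9.300 ✓; bearing(W→F) − bearing(W→S) = 68.00° ✓; |WF| = 9.300 ✓; ∠(WF, FL) = 86.20° ✗; |FL| = 37.90 ✓.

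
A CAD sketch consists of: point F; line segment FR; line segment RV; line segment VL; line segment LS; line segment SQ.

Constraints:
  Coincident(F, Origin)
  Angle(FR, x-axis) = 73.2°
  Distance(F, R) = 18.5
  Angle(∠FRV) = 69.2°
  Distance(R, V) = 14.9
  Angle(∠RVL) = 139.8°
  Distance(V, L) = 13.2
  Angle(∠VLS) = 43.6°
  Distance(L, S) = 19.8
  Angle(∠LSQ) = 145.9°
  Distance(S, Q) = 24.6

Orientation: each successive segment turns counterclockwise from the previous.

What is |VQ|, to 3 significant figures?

31.0

∠VLS = 43.6° gives LS at 0.600° from the x-axis; with |LS| = 19.8, S = (0.819, 7.68). ∠LSQ = 145.9° gives SQ at 34.7° from the x-axis; with |SQ| = 24.6, Q = (21.0, 21.7). Then |VQ| = |Q − V| = 31.0.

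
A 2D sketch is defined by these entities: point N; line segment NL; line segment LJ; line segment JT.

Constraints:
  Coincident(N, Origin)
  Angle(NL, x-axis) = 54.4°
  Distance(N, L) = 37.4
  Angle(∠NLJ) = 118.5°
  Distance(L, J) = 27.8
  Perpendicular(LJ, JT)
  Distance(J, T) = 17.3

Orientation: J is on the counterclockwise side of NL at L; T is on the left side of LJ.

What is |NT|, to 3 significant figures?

48.2

∠NLJ = 118.5°, so LJ runs at 54.4° + (180° − 118.5°) = 116° from the x-axis; with |LJ| = 27.8, J = L + 27.8·(cos 116°, sin 116°) = (9.63, 55.4). LJ is perpendicular to JT; with |JT| = 17.3 on the left of LJ, T = J + 17.3·(-0.900, -0.437) = (-5.93, 47.9). Then |NT| = |T − N| = 48.2.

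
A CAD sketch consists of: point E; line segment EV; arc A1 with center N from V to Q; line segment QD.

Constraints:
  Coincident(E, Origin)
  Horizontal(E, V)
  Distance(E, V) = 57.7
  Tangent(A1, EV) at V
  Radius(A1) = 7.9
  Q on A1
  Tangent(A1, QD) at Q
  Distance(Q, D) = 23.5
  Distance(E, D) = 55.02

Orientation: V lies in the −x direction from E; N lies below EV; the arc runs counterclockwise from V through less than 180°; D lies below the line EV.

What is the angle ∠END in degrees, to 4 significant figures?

70.18°

Checks: |EV| = 57.70 ✓; |NQ| = 7.900 ✓; ∠(NQ, QD) = 90.00° ✓; |QD| = 23.50 ✓; |ED| = 55.02 ✓.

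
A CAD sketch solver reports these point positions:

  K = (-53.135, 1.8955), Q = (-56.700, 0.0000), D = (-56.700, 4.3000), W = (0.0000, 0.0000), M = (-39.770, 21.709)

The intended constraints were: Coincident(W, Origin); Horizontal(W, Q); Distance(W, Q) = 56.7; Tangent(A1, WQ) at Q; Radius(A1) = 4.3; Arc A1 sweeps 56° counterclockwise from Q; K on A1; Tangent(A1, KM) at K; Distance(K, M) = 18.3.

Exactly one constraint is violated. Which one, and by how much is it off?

Distance(K, M) = 18.3 — off by 5.60.

W = (0.00, 0.00) ✓; W.y = 0.00, Q.y = 0.00 ✓; |WQ| = 56.70 ✓; ∠(DQ, QW) = 90.00° ✓; |DQ| = 4.300 ✓; bearing(D→K) − bearing(D→Q) = 56.00° ✓; |DK| = 4.300 ✓; ∠(DK, KM) = 90.00° ✓; |KM| = 23.90 ✗.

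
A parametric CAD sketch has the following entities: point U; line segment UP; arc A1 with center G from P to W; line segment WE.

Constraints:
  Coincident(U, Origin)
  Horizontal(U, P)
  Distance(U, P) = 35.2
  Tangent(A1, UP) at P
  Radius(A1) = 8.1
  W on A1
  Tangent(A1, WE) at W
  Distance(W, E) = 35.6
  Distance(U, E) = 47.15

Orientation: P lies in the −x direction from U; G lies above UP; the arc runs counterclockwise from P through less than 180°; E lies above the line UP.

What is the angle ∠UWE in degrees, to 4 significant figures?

94.87°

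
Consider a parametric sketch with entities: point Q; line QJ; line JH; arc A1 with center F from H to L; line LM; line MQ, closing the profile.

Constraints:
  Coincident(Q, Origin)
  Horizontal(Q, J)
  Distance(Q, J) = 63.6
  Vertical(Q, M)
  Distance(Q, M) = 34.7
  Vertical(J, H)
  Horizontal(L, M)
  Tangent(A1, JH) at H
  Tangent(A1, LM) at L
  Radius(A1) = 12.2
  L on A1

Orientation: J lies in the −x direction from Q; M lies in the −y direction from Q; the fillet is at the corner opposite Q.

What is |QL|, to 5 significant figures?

62.017

Q is at the origin; Q and J share the same y with |QJ| = 63.6 and J on the −x side, so J = (-63.600, 0.0000). Q and M share the same x with |QM| = 34.7 and M on the −y side, so M = (0.0000, -34.700). The virtual corner opposite Q is at (-63.600, -34.700). A1 meets JH tangentially, so FH is at right angles to JH and A1 meets LM tangentially, so FL is at right angles to LM, with radius 12.2, so the center F sits 12.2 in from both sides at F = (-51.400, -22.500). That places the tangent points at H = (-63.600, -22.500) on JH and L = (-51.400, -34.700) on LM. Then |QL| = |L − Q| = 62.017.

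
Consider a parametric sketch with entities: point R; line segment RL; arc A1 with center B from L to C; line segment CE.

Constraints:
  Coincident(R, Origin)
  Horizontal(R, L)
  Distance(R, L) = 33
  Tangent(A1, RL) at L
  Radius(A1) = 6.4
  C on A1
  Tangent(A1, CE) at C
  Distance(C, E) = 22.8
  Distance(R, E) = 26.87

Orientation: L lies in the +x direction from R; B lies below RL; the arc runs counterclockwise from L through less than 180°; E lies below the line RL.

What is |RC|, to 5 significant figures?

27.774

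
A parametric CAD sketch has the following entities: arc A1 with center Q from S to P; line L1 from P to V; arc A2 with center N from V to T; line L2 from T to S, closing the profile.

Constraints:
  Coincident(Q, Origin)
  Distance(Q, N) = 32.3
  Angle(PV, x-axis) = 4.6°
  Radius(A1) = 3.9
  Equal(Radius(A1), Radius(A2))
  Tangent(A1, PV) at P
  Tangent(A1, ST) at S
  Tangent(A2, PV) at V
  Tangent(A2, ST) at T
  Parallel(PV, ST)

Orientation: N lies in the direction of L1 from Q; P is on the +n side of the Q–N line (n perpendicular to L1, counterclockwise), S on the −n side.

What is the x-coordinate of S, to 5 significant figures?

0.31278

Q is at the origin and N lies 32.3 along u from Q, so N = 32.3·u = (32.196, 2.5904). Tangency of A1 to both parallel lines with radius 3.9 puts P and S at Q ± 3.9·n: P = (-0.31278, 3.8874), S = (0.31278, -3.8874). So S.x = 0.31278.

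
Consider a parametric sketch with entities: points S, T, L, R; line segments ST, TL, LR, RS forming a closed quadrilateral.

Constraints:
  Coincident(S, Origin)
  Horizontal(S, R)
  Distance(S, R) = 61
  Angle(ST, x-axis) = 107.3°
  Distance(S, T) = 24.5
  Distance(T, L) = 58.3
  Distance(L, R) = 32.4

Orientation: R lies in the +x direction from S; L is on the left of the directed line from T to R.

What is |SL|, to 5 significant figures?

59.134

Checks: |TL| = 58.30 ✓; |LR| = 32.40 ✓.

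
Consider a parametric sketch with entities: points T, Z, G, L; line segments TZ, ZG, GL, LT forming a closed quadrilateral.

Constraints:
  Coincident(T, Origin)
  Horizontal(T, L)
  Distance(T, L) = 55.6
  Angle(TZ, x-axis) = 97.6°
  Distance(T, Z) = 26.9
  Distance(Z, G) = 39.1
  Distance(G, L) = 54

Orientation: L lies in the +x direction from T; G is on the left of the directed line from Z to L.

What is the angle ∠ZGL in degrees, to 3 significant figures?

86.8°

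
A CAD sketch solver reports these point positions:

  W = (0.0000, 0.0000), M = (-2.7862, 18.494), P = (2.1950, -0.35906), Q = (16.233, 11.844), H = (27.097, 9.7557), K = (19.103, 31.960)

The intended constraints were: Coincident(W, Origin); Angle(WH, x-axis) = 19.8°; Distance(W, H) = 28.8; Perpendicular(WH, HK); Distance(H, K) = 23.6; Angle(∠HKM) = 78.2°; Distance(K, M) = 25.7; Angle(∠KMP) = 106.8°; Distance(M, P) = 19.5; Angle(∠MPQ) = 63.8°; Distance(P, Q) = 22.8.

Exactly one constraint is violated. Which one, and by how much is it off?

Distance(P, Q) = 22.8 — off by 4.20.

W = (0.00, 0.00) ✓; WH at 19.80° ✓; |WH| = 28.80 ✓; ∠(WH, HK) = 90.00° ✓; |HK| = 23.60 ✓; ∠HKM = 78.20° ✓; |KM| = 25.70 ✓; ∠KMP = 106.8° ✓; |MP| = 19.50 ✓; ∠MPQ = 63.80° ✓; |PQ| = 18.60 ✗.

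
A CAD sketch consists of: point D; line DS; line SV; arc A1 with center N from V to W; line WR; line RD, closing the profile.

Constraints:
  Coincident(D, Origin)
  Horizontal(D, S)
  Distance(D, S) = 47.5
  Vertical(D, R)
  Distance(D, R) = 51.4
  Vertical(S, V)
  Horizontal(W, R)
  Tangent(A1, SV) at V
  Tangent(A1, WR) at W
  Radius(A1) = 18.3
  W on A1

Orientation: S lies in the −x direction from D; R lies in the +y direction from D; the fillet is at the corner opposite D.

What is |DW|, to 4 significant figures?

59.12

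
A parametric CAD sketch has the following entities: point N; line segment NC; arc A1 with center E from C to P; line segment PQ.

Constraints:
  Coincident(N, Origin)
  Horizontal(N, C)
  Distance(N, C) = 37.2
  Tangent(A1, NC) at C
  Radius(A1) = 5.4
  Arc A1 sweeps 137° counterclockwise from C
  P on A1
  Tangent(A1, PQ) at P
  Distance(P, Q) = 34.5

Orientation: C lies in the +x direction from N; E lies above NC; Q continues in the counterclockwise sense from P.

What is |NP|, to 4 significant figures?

41.94

The tangent condition forces EC to be normal to NC, so E = C + (0, 5.4) = (37.20, 5.400). On A1, C sits at bearing -90° from E; a 137° counterclockwise sweep puts P at bearing 47°, so P = E + 5.4·(cos 47°, sin 47°) = (40.88, 9.349). Then |NP| = |P − N| = 41.94.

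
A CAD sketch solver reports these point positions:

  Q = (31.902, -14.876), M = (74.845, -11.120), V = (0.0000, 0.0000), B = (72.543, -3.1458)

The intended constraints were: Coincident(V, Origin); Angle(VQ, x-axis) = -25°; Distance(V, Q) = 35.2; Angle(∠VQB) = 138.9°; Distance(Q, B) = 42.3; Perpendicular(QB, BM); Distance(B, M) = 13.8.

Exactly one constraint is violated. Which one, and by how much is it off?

Distance(B, M) = 13.8 — off by 5.50.

V = (0.00, 0.00) ✓; VQ at -25.00° ✓; |VQ| = 35.20 ✓; ∠VQB = 138.9° ✓; |QB| = 42.30 ✓; ∠(QB, BM) = 90.00° ✓; |BM| = 8.300 ✗.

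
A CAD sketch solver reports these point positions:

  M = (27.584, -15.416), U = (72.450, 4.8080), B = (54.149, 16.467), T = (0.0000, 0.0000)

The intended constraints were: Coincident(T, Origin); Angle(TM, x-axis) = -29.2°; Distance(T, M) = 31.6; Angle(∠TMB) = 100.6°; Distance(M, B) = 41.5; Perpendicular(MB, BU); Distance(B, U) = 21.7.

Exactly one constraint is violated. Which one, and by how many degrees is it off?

Perpendicular(MB, BU) — off by 7.30°.

T = (0.00, 0.00) ✓; TM at -29.20° ✓; |TM| = 31.60 ✓; ∠TMB = 100.6° ✓; |MB| = 41.50 ✓; ∠(MB, BU) = 82.70° ✗; |BU| = 21.70 ✓.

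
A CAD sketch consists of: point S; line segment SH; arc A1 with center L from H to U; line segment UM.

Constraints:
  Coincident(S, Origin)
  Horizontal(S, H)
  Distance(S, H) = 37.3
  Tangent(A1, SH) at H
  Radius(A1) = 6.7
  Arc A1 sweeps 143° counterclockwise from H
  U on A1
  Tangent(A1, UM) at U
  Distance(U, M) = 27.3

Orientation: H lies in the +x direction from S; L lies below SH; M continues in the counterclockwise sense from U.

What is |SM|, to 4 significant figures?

62.00

S is at the origin; S and H share the same y with |SH| = 37.3 and H on the +x side, so H = (37.30, 0.000). The tangent condition forces LH to be normal to SH, so L = H + (0, -6.7) = (37.30, -6.700). On A1, H sits at bearing 90° from L; a 143° counterclockwise sweep puts U at bearing 233°, so U = L + 6.7·(cos 233°, sin 233°) = (33.27, -12.05). A1 meets UM tangentially, so LU is at right angles to UM, so UM runs along (−sin 233°, cos 233°); with |UM| = 27.3, M = (55.07, -28.48). Then |SM| = |M − S| = 62.00.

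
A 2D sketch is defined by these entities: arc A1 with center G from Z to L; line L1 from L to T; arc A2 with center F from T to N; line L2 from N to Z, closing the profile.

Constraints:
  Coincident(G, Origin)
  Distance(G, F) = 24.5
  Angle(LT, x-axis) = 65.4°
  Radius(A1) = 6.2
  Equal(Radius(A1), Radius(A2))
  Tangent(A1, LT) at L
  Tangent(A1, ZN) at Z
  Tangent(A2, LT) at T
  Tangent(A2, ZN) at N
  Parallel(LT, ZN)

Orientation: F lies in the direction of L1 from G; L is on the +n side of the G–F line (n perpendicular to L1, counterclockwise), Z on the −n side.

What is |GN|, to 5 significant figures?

25.272

Tangency of A1 to both parallel lines with radius 6.2 puts L and Z at G ± 6.2·n: L = (-5.6373, 2.5809), Z = (5.6373, -2.5809). Equal radii place T and N the same way about F: T = F + 6.2·n = (4.5616, 24.857), N = F − 6.2·n = (15.836, 19.695). Then |GN| = |N − G| = 25.272.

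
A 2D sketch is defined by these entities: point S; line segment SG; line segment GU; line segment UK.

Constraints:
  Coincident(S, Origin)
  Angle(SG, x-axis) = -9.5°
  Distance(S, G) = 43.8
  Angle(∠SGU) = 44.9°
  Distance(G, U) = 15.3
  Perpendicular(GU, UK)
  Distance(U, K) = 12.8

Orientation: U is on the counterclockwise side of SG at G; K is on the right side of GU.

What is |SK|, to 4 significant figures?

46.46

∠SGU = 44.9°, so GU runs at -9.5° + (180° − 44.9°) = 125.6° from the x-axis; with |GU| = 15.3, U = G + 15.3·(cos 125.6°, sin 125.6°) = (34.29, 5.211). The perpendicularity gives UK at right angles to GU; with |UK| = 12.8 on the right of GU, K = U + 12.8·(0.8131, 0.5821) = (44.70, 12.66). Then |SK| = |K − S| = 46.46.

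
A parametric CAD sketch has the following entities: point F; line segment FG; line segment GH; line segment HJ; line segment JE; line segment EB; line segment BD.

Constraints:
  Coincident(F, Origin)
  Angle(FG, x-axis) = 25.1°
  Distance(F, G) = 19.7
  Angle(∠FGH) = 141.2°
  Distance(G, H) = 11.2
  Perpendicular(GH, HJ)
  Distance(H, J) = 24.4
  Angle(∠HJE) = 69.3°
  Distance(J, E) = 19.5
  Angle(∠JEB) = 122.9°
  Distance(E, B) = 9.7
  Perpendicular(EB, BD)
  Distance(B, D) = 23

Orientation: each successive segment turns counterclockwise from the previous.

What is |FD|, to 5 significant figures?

30.172

∠JEB = 122.9° gives EB at -38.300° from the x-axis; with |EB| = 9.7, B = (6.6324, 3.7238). The perpendicularity gives BD at right angles to EB, so BD runs at 51.700°; with |BD| = 23.0, D = (20.887, 21.774). Then |FD| = |D − F| = 30.172.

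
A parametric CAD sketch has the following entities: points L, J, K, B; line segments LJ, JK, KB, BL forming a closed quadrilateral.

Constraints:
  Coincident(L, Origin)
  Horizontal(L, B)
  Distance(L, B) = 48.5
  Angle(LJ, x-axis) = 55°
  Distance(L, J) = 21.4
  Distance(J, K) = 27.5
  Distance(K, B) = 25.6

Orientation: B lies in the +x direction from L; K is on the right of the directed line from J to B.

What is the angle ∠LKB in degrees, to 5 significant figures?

146.25°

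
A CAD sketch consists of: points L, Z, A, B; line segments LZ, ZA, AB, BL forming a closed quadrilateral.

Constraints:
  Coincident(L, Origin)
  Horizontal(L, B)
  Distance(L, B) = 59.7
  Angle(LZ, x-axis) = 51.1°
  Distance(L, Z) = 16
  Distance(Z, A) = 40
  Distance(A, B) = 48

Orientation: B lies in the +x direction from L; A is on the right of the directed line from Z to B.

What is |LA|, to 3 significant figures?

32.9

L is at the origin; LB is horizontal with |LB| = 59.7 and B in +x, so B = (59.7, 0). LZ runs at 51.1° with |LZ| = 16.0, so Z = (10.0, 12.5). A is determined by |ZA| = 40.0 and |AB| = 48.0 together: it lies at the intersection of circle(Z, 40.0) and circle(B, 48.0). With |ZB| = 51.2, the foot of the radical line on ZB is 18.7 from Z and the perpendicular offset is √(40.0² − 18.7²) = 35.3. Taking the right-of-ZB solution: A = (19.6, -26.4).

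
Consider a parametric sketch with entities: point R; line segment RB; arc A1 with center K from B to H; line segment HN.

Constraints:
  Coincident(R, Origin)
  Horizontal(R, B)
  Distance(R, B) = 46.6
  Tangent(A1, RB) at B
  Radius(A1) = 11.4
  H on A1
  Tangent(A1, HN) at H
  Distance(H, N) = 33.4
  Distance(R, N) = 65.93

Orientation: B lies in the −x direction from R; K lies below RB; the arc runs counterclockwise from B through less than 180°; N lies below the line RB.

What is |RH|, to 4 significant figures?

59.34

Checks: R.y = 0.00, B.y = 0.00 ✓; |KH| = 11.40 ✓; ∠(KH, HN) = 90.00° ✓; |HN| = 33.40 ✓; |RN| = 65.93 ✓.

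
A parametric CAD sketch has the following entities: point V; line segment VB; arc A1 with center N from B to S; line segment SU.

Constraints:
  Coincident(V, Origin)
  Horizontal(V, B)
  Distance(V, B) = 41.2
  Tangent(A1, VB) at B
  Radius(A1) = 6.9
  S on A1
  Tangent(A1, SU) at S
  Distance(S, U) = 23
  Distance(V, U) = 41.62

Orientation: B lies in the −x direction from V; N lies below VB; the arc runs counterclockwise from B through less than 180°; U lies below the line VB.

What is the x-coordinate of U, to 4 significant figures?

-30.45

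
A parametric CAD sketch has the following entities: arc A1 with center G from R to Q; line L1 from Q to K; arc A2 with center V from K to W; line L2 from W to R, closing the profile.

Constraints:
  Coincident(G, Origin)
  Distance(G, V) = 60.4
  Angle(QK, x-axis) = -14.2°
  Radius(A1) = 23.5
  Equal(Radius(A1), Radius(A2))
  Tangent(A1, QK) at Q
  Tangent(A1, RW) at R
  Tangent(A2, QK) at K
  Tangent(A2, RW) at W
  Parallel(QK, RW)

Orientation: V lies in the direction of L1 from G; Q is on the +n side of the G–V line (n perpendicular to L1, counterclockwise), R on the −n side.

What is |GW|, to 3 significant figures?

64.8

The slot axis is L1's direction at -14.2°, so u = (cos -14.2°, sin -14.2°) = (0.969, -0.245) and n = (−sin -14.2°, cos -14.2°) = (0.245, 0.969). G is at the origin and V lies 60.4 along u from G, so V = 60.4·u = (58.6, -14.8). Tangency of A1 to both parallel lines with radius 23.5 puts Q and R at G ± 23.5·n: Q = (5.76, 22.8), R = (-5.76, -22.8). Equal radii place K and W the same way about V: K = V + 23.5·n = (64.3, 7.97), W = V − 23.5·n = (52.8, -37.6). Then |GW| = |W − G| = 64.8.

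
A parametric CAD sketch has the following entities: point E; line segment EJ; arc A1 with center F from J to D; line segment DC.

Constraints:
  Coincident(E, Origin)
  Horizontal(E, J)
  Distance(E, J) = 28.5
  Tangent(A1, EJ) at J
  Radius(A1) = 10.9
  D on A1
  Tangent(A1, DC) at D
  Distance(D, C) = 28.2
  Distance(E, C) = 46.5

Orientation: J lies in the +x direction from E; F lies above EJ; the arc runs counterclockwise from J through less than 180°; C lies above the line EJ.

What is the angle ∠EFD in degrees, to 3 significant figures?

169°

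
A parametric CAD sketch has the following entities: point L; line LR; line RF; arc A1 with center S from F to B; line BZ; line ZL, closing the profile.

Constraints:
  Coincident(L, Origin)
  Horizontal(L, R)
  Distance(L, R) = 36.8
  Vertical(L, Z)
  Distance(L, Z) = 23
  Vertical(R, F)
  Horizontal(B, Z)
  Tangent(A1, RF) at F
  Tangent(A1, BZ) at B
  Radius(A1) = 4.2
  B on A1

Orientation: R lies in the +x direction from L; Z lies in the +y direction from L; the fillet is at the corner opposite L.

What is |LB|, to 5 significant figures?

39.897

L is at the origin; L and R share the same y with |LR| = 36.8 and R on the +x side, so R = (36.800, 0.0000). L and Z share the same x with |LZ| = 23.0 and Z on the +y side, so Z = (0.0000, 23.000). The virtual corner opposite L is at (36.800, 23.000). The tangent condition forces SF to be normal to RF and tangency of A1 to BZ means the radius SB is perpendicular to BZ, with radius 4.2, so the center S sits 4.2 in from both sides at S = (32.600, 18.800). That places the tangent points at F = (36.800, 18.800) on RF and B = (32.600, 23.000) on BZ. Then |LB| = |B − L| = 39.897.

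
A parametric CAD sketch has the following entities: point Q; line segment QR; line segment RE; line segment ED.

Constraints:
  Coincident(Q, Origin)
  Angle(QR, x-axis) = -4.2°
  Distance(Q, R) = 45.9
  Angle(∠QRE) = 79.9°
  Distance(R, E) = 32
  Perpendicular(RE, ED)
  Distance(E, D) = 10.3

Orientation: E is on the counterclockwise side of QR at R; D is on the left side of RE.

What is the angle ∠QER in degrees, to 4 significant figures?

62.08°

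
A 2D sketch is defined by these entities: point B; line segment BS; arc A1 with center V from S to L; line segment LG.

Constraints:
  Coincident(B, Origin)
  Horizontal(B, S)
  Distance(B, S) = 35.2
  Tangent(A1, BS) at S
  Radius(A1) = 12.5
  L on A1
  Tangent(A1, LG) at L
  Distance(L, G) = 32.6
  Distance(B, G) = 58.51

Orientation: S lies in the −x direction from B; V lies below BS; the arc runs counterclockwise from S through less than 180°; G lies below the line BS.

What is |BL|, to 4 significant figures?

49.84

Checks: |VL| = 12.50 ✓; ∠(VL, LG) = 90.00° ✓; |LG| = 32.60 ✓; |BG| = 58.51 ✓.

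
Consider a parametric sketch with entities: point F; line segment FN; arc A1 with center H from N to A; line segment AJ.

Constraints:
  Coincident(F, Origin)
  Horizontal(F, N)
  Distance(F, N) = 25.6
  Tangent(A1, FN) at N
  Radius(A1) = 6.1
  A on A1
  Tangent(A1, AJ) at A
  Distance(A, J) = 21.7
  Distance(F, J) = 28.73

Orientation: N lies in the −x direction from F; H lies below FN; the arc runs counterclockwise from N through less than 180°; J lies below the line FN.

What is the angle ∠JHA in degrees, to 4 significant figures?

74.30°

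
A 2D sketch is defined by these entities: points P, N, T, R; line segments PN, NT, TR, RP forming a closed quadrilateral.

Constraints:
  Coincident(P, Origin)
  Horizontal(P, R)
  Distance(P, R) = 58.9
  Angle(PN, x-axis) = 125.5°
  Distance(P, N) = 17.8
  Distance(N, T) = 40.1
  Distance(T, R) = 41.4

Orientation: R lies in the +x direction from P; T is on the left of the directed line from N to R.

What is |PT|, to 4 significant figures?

38.82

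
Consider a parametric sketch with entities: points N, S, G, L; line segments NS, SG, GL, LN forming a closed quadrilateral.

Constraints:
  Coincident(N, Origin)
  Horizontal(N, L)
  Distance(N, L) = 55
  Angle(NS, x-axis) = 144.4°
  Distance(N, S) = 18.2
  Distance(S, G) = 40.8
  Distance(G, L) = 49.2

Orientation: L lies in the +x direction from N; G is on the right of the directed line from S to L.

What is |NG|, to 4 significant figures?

23.81

Checks: |SG| = 40.80 ✓; |GL| = 49.20 ✓.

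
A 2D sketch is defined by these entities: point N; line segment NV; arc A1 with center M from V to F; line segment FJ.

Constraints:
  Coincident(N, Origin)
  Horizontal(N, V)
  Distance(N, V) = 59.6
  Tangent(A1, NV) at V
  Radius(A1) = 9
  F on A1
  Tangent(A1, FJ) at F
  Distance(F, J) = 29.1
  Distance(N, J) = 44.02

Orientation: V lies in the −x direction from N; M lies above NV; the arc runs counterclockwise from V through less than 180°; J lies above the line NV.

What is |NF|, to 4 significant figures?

52.53

Checks: |MF| = 9.000 ✓; ∠(MF, FJ) = 90.00° ✓; |FJ| = 29.10 ✓; |NJ| = 44.02 ✓.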